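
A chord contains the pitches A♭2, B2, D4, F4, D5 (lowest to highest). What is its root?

B

Ab, B, D, F are the tones of a B diminished seventh chord (B–D–F–Ab), making B the root.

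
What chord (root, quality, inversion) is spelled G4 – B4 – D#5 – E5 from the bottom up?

The distinct note names are G, B, D#, E. Stacked in thirds they read E–G–B–D#, which is a minor-major seventh chord on E.
The lowest note is G, the third of the chord, so this is first inversion (figured bass 6/5).

E minor-major seventh, first inversion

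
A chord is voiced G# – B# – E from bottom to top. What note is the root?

The distinct letter names are G#, B#, E. Arranged as a stack of thirds they read E–G#–B#, so E is the root (an E augmented triad).

E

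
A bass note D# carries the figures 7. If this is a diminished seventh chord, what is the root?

D#

The figures 7 mean the root of the chord is in the bass. If D# is the root of a diminished seventh chord, the root is D# (chord tones D#–F#–A–C).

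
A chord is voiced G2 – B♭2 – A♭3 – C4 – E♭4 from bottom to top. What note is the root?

Ab

Reordering G, Bb, Ab, C, Eb into stacked thirds gives Ab–C–Eb–G–Bb; the bottom of that stack, Ab, is the root.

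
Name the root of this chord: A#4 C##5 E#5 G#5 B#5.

Reordering A#, C##, E#, G#, B# into stacked thirds gives A#–C##–E#–G#–B#; the bottom of that stack, A#, is the root.

A#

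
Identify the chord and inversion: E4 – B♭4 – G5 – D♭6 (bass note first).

E diminished seventh, root position

Reducing to letter names: E, Bb, G, Db. These stack in thirds as E–G–Bb–Db — an E diminished seventh chord.
The lowest note is E, the root of the chord, so this is root position (figured bass 7).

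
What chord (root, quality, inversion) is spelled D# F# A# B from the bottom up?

The pitch classes D#, F#, A#, B arrange in thirds as B–D#–F#–A#: a B major seventh chord.
D# is the third of B major seventh; third in the bass means first inversion (figured bass 6/5).

B major seventh, first inversion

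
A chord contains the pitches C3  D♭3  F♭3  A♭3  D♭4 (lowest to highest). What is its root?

Db

Reordering C, Db, Fb, Ab into stacked thirds gives Db–Fb–Ab–C; the bottom of that stack, Db, is the root.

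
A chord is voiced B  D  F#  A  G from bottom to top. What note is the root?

The distinct letter names are B, D, F#, A, G. Arranged as a stack of thirds they read G–B–D–F#–A, so G is the root (a G major ninth chord).

G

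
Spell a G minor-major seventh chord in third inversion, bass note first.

G minor-major seventh is G–Bb–D–F#. Third inversion puts the seventh (F#) in the bass, with the remaining tones above: F#, G, Bb, D.

F#, G, Bb, D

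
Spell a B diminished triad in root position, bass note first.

The chord tones are B–D–F. With the root (B) lowest for root position: B, D, F.

B, D, F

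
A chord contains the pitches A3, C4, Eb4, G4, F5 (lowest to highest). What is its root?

F

The distinct letter names are A, C, Eb, G, F. Arranged as a stack of thirds they read F–A–C–Eb–G, so F is the root (an F dominant ninth chord).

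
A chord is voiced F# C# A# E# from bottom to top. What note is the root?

F#

F#, C#, A#, E# are the tones of an F# major seventh chord (F#–A#–C#–E#), making F# the root.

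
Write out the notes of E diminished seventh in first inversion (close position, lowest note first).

G, Bb, Db, E

Spelling E diminished seventh: E–G–Bb–Db. In first inversion the third is bass, giving G, Bb, Db, E from the bottom.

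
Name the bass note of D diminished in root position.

In root position the root is lowest. For D diminished (D–F–Ab) that is D.

D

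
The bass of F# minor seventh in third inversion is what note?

E

In third inversion the seventh is lowest. For F# minor seventh (F#–A–C#–E) that is E.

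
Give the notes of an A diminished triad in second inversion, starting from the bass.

Eb, A, C

A diminished is A–C–Eb. Second inversion puts the fifth (Eb) in the bass, with the remaining tones above: Eb, A, C.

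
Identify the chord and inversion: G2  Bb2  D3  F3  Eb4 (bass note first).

The pitch classes G, Bb, D, F, Eb arrange in thirds as Eb–G–Bb–D–F: an Eb major ninth chord.
G is the third of Eb major ninth; third in the bass means first inversion.

Eb major ninth, first inversion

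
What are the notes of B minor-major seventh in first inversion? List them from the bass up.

Spelling B minor-major seventh: B–D–F#–A#. In first inversion the third is bass, giving D, F#, A#, B from the bottom.

D, F#, A#, B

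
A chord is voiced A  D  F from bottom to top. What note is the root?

Reordering A, D, F into stacked thirds gives D–F–A; the bottom of that stack, D, is the root.

D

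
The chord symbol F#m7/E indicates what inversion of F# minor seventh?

F#m7/E means F# minor seventh with E in the bass. E is the seventh of F# minor seventh (F#–A–C#–E), so this is third inversion.

third inversion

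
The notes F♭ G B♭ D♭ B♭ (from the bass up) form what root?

The distinct letter names are Fb, G, Bb, Db. Arranged as a stack of thirds they read G–Bb–Db–Fb, so G is the root (a G diminished seventh chord).

G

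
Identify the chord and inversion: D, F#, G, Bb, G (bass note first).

G minor-major seventh, second inversion

The distinct note names are D, F#, G, Bb. Stacked in thirds they read G–Bb–D–F#, which is a minor-major seventh chord on G.
D is the fifth of G minor-major seventh; fifth in the bass means second inversion (figured bass 4/3).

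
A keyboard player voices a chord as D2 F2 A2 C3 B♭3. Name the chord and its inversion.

Bb major ninth, first inversion

The pitch classes D, F, A, C, Bb arrange in thirds as Bb–D–F–A–C: a Bb major ninth chord.
D is the third of Bb major ninth; third in the bass means first inversion.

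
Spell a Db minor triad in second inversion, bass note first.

Ab, Db, Fb

Db minor is Db–Fb–Ab. Second inversion puts the fifth (Ab) in the bass, with the remaining tones above: Ab, Db, Fb.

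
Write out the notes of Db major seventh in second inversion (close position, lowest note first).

Ab, C, Db, F

Spelling Db major seventh: Db–F–Ab–C. In second inversion the fifth is bass, giving Ab, C, Db, F from the bottom.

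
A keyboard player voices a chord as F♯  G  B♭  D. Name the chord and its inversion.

G minor-major seventh, third inversion

The pitch classes F#, G, Bb, D arrange in thirds as G–Bb–D–F#: a G minor-major seventh chord.
With the seventh (F#) in the bass, the chord is in third inversion (figured bass 4/2).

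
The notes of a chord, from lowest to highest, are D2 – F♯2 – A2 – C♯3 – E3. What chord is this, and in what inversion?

Reducing to letter names: D, F#, A, C#, E. These stack in thirds as D–F#–A–C#–E — a D major ninth chord.
The lowest note is D, the root of the chord, so this is root position.

D major ninth, root position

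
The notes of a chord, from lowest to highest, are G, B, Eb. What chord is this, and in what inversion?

Eb augmented, first inversion

Reducing to letter names: G, B, Eb. These stack in thirds as Eb–G–B — an Eb augmented triad.
G is the third of Eb augmented; third in the bass means first inversion (figured bass 6).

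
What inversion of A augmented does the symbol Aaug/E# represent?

Aaug/E# means A augmented with E# in the bass. E# is the fifth of A augmented (A–C#–E#), so this is second inversion.

second inversion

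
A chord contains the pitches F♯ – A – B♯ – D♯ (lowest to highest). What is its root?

B#

The distinct letter names are F#, A, B#, D#. Arranged as a stack of thirds they read B#–D#–F#–A, so B# is the root (a B# diminished seventh chord).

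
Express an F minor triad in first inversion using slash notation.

First inversion of F minor has the third (Ab) in the bass. As a slash chord: Fm/Ab.

Fm/Ab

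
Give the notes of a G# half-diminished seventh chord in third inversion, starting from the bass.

F#, G#, B, D

G# half-diminished seventh is G#–B–D–F#. Third inversion puts the seventh (F#) in the bass, with the remaining tones above: F#, G#, B, D.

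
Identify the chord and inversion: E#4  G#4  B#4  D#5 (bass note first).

E# minor seventh, root position

Reducing to letter names: E#, G#, B#, D#. These stack in thirds as E#–G#–B#–D# — an E# minor seventh chord.
E# is the root of E# minor seventh; root in the bass means root position (figured bass 7).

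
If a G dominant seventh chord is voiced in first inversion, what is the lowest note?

The third of G dominant seventh (G–B–D–F) is B; that is the bass in first inversion.

B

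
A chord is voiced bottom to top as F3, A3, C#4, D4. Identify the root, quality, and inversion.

D minor-major seventh, first inversion

The pitch classes F, A, C#, D arrange in thirds as D–F–A–C#: a D minor-major seventh chord.
F is the third of D minor-major seventh; third in the bass means first inversion (figured bass 6/5).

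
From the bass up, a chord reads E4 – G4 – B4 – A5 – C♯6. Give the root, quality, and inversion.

A dominant ninth, second inversion

The distinct note names are E, G, B, A, C#. Stacked in thirds they read A–C#–E–G–B, which is a dominant ninth chord on A.
E is the fifth of A dominant ninth; fifth in the bass means second inversion.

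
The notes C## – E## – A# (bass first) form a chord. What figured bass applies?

6

The notes C##, E##, A# stack in thirds as A#–C##–E## — an A# augmented triad. The bass C## is the third, so this is first inversion: figured 6.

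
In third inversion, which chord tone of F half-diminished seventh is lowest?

Eb

The seventh of F half-diminished seventh (F–Ab–Cb–Eb) is Eb; that is the bass in third inversion.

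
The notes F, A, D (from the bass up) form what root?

Reordering F, A, D into stacked thirds gives D–F–A; the bottom of that stack, D, is the root.

D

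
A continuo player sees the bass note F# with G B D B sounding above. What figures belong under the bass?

4/2

The notes F#, G, B, D stack in thirds as G–B–D–F# — a G major seventh chord. The bass F# is the seventh, so this is third inversion: figured 4/2.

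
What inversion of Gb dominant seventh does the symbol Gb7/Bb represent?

Gb7/Bb means Gb dominant seventh with Bb in the bass. Bb is the third of Gb dominant seventh (Gb–Bb–Db–Fb), so this is first inversion.

first inversion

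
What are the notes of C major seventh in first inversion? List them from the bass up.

C major seventh is C–E–G–B. First inversion puts the third (E) in the bass, with the remaining tones above: E, G, B, C.

E, G, B, C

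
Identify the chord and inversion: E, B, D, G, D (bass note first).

E minor seventh, root position

The distinct note names are E, B, D, G. Stacked in thirds they read E–G–B–D, which is a minor seventh chord on E.
E is the root of E minor seventh; root in the bass means root position (figured bass 7).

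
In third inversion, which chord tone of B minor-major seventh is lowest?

The seventh of B minor-major seventh (B–D–F#–A#) is A#; that is the bass in third inversion.

A#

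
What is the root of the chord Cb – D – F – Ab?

D

Cb, D, F, Ab are the tones of a D diminished seventh chord (D–F–Ab–Cb), making D the root.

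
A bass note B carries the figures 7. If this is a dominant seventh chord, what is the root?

The figures 7 mean the root of the chord is in the bass. If B is the root of a dominant seventh chord, the root is B (chord tones B–D#–F#–A).

B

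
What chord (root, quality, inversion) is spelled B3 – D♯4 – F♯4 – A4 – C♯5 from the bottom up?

B dominant ninth, root position

Reducing to letter names: B, D#, F#, A, C#. These stack in thirds as B–D#–F#–A–C# — a B dominant ninth chord.
B is the root of B dominant ninth; root in the bass means root position.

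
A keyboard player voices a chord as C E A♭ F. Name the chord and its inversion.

The pitch classes C, E, Ab, F arrange in thirds as F–Ab–C–E: an F minor-major seventh chord.
C is the fifth of F minor-major seventh; fifth in the bass means second inversion (figured bass 4/3).

F minor-major seventh, second inversion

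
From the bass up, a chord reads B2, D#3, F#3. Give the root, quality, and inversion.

B major, root position

Reducing to letter names: B, D#, F#. These stack in thirds as B–D#–F# — a B major triad.
With the root (B) in the bass, the chord is in root position (figured bass 5/3).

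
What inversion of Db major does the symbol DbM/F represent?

first inversion

DbM/F means Db major with F in the bass. F is the third of Db major (Db–F–Ab), so this is first inversion.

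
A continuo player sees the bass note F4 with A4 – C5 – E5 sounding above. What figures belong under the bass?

The notes F, A, C, E stack in thirds as F–A–C–E — an F major seventh chord. The bass F is the root, so this is root position: figured 7.

7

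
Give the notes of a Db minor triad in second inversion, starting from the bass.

Db minor is Db–Fb–Ab. Second inversion puts the fifth (Ab) in the bass, with the remaining tones above: Ab, Db, Fb.

Ab, Db, Fb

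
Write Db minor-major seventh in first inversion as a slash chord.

Dbm(maj7)/Fb

First inversion of Db minor-major seventh has the third (Fb) in the bass. As a slash chord: Dbm(maj7)/Fb.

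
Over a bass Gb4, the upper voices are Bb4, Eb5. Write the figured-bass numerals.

The notes Gb, Bb, Eb stack in thirds as Eb–Gb–Bb — an Eb minor triad. The bass Gb is the third, so this is first inversion: figured 6.

6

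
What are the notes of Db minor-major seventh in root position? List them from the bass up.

Spelling Db minor-major seventh: Db–Fb–Ab–C. In root position the root is bass, giving Db, Fb, Ab, C from the bottom.

Db, Fb, Ab, C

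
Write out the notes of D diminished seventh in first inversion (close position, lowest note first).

F, Ab, Cb, D

Spelling D diminished seventh: D–F–Ab–Cb. In first inversion the third is bass, giving F, Ab, Cb, D from the bottom.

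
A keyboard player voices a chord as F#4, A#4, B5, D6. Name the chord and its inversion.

B minor-major seventh, second inversion

Reducing to letter names: F#, A#, B, D. These stack in thirds as B–D–F#–A# — a B minor-major seventh chord.
With the fifth (F#) in the bass, the chord is in second inversion (figured bass 4/3).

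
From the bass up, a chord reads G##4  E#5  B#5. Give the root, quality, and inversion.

The pitch classes G##, E#, B# arrange in thirds as E#–G##–B#: an E# major triad.
The lowest note is G##, the third of the chord, so this is first inversion (figured bass 6).

E# major, first inversion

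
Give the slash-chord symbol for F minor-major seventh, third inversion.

Fm(maj7)/E

Third inversion of F minor-major seventh has the seventh (E) in the bass. As a slash chord: Fm(maj7)/E.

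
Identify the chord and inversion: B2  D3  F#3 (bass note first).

B minor, root position

The distinct note names are B, D, F#. Stacked in thirds they read B–D–F#, which is a minor triad on B.
The lowest note is B, the root of the chord, so this is root position (figured bass 5/3).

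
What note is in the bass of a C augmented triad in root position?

The root of C augmented (C–E–G#) is C; that is the bass in root position.

C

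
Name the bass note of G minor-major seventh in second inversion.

In second inversion the fifth is lowest. For G minor-major seventh (G–Bb–D–F#) that is D.

D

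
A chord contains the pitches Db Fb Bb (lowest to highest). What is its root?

Bb

The distinct letter names are Db, Fb, Bb. Arranged as a stack of thirds they read Bb–Db–Fb, so Bb is the root (a Bb diminished triad).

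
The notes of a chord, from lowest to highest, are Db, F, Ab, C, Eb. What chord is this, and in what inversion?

Db major ninth, root position

Reducing to letter names: Db, F, Ab, C, Eb. These stack in thirds as Db–F–Ab–C–Eb — a Db major ninth chord.
With the root (Db) in the bass, the chord is in root position.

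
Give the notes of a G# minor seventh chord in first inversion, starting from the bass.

B, D#, F#, G#

The chord tones are G#–B–D#–F#. With the third (B) lowest for first inversion: B, D#, F#, G#.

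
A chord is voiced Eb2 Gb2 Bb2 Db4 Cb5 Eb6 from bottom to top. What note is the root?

Cb

Eb, Gb, Bb, Db, Cb are the tones of a Cb major ninth chord (Cb–Eb–Gb–Bb–Db), making Cb the root.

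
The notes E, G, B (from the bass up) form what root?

E

The distinct letter names are E, G, B. Arranged as a stack of thirds they read E–G–B, so E is the root (an E minor triad).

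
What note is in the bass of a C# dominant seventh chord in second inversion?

G#

The fifth of C# dominant seventh (C#–E#–G#–B) is G#; that is the bass in second inversion.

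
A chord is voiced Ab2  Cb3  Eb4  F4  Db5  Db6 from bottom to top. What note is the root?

Db

Reordering Ab, Cb, Eb, F, Db into stacked thirds gives Db–F–Ab–Cb–Eb; the bottom of that stack, Db, is the root.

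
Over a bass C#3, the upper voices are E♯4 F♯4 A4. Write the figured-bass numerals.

4/3

The notes C#, E#, F#, A stack in thirds as F#–A–C#–E# — an F# minor-major seventh chord. The bass C# is the fifth, so this is second inversion: figured 4/3.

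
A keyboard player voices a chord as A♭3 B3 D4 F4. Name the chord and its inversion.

The pitch classes Ab, B, D, F arrange in thirds as B–D–F–Ab: a B diminished seventh chord.
The lowest note is Ab, the seventh of the chord, so this is third inversion (figured bass 4/2).

B diminished seventh, third inversion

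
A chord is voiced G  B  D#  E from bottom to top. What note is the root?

E

G, B, D#, E are the tones of an E minor-major seventh chord (E–G–B–D#), making E the root.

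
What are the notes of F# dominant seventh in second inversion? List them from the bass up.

Spelling F# dominant seventh: F#–A#–C#–E. In second inversion the fifth is bass, giving C#, E, F#, A# from the bottom.

C#, E, F#, A#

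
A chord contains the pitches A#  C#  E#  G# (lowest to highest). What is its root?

A#, C#, E#, G# are the tones of an A# minor seventh chord (A#–C#–E#–G#), making A# the root.

A#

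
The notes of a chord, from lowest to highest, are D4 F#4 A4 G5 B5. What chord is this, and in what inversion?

G major ninth, second inversion

Reducing to letter names: D, F#, A, G, B. These stack in thirds as G–B–D–F#–A — a G major ninth chord.
The lowest note is D, the fifth of the chord, so this is second inversion.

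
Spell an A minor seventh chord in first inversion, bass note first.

C, E, G, A

A minor seventh is A–C–E–G. First inversion puts the third (C) in the bass, with the remaining tones above: C, E, G, A.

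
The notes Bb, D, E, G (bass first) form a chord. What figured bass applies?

The notes Bb, D, E, G stack in thirds as E–G–Bb–D — an E half-diminished seventh chord. The bass Bb is the fifth, so this is second inversion: figured 4/3.

4/3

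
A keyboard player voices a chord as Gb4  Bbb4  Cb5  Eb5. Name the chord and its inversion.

The pitch classes Gb, Bbb, Cb, Eb arrange in thirds as Cb–Eb–Gb–Bbb: a Cb dominant seventh chord.
Gb is the fifth of Cb dominant seventh; fifth in the bass means second inversion (figured bass 4/3).

Cb dominant seventh, second inversion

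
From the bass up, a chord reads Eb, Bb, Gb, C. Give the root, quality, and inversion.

The pitch classes Eb, Bb, Gb, C arrange in thirds as C–Eb–Gb–Bb: a C half-diminished seventh chord.
The lowest note is Eb, the third of the chord, so this is first inversion (figured bass 6/5).

C half-diminished seventh, first inversion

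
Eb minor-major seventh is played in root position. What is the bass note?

Eb

In root position the root is lowest. For Eb minor-major seventh (Eb–Gb–Bb–D) that is Eb.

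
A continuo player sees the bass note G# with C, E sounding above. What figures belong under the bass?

6/4

The notes G#, C, E stack in thirds as C–E–G# — a C augmented triad. The bass G# is the fifth, so this is second inversion: figured 6/4.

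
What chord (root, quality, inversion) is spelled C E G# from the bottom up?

The pitch classes C, E, G# arrange in thirds as C–E–G#: a C augmented triad.
With the root (C) in the bass, the chord is in root position (figured bass 5/3).

C augmented, root position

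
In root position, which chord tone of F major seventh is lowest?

The root of F major seventh (F–A–C–E) is F; that is the bass in root position.

F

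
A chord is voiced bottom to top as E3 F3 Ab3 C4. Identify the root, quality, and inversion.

Reducing to letter names: E, F, Ab, C. These stack in thirds as F–Ab–C–E — an F minor-major seventh chord.
E is the seventh of F minor-major seventh; seventh in the bass means third inversion (figured bass 4/2).

F minor-major seventh, third inversion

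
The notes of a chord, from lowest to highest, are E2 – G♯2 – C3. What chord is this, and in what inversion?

Reducing to letter names: E, G#, C. These stack in thirds as C–E–G# — a C augmented triad.
E is the third of C augmented; third in the bass means first inversion (figured bass 6).

C augmented, first inversion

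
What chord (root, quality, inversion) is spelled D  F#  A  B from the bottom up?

The pitch classes D, F#, A, B arrange in thirds as B–D–F#–A: a B minor seventh chord.
D is the third of B minor seventh; third in the bass means first inversion (figured bass 6/5).

B minor seventh, first inversion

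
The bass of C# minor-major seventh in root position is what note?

C#

In root position the root is lowest. For C# minor-major seventh (C#–E–G#–B#) that is C#.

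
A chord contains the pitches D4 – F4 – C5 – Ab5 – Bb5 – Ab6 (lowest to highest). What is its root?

Reordering D, F, C, Ab, Bb into stacked thirds gives Bb–D–F–Ab–C; the bottom of that stack, Bb, is the root.

Bb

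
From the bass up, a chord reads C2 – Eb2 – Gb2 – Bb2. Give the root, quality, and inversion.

C half-diminished seventh, root position

The distinct note names are C, Eb, Gb, Bb. Stacked in thirds they read C–Eb–Gb–Bb, which is a half-diminished seventh chord on C.
With the root (C) in the bass, the chord is in root position (figured bass 7).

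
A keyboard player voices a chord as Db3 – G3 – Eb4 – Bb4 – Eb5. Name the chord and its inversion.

Eb dominant seventh, third inversion

The distinct note names are Db, G, Eb, Bb. Stacked in thirds they read Eb–G–Bb–Db, which is a dominant seventh chord on Eb.
The lowest note is Db, the seventh of the chord, so this is third inversion (figured bass 4/2).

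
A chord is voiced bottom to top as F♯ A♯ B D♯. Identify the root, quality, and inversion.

B major seventh, second inversion

The distinct note names are F#, A#, B, D#. Stacked in thirds they read B–D#–F#–A#, which is a major seventh chord on B.
F# is the fifth of B major seventh; fifth in the bass means second inversion (figured bass 4/3).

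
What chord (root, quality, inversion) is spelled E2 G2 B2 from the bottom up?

E minor, root position

Reducing to letter names: E, G, B. These stack in thirds as E–G–B — an E minor triad.
E is the root of E minor; root in the bass means root position (figured bass 5/3).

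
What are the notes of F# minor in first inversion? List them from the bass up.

The chord tones are F#–A–C#. With the third (A) lowest for first inversion: A, C#, F#.

A, C#, F#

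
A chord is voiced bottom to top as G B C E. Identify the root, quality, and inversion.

C major seventh, second inversion

The distinct note names are G, B, C, E. Stacked in thirds they read C–E–G–B, which is a major seventh chord on C.
G is the fifth of C major seventh; fifth in the bass means second inversion (figured bass 4/3).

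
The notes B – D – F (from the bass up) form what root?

The distinct letter names are B, D, F. Arranged as a stack of thirds they read B–D–F, so B is the root (a B diminished triad).

B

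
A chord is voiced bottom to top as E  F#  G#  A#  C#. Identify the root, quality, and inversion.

The pitch classes E, F#, G#, A#, C# arrange in thirds as F#–A#–C#–E–G#: an F# dominant ninth chord.
The lowest note is E, the seventh of the chord, so this is third inversion.

F# dominant ninth, third inversion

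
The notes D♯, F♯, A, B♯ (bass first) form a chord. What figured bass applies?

The notes D#, F#, A, B# stack in thirds as B#–D#–F#–A — a B# diminished seventh chord. The bass D# is the third, so this is first inversion: figured 6/5.

6/5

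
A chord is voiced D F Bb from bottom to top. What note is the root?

Bb

Reordering D, F, Bb into stacked thirds gives Bb–D–F; the bottom of that stack, Bb, is the root.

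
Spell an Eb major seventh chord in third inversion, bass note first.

D, Eb, G, Bb

Spelling Eb major seventh: Eb–G–Bb–D. In third inversion the seventh is bass, giving D, Eb, G, Bb from the bottom.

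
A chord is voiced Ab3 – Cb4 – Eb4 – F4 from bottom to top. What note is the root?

The distinct letter names are Ab, Cb, Eb, F. Arranged as a stack of thirds they read F–Ab–Cb–Eb, so F is the root (an F half-diminished seventh chord).

F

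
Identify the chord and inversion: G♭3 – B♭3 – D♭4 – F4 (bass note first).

The pitch classes Gb, Bb, Db, F arrange in thirds as Gb–Bb–Db–F: a Gb major seventh chord.
Gb is the root of Gb major seventh; root in the bass means root position (figured bass 7).

Gb major seventh, root position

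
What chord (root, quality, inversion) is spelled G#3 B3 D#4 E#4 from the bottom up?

Reducing to letter names: G#, B, D#, E#. These stack in thirds as E#–G#–B–D# — an E# half-diminished seventh chord.
The lowest note is G#, the third of the chord, so this is first inversion (figured bass 6/5).

E# half-diminished seventh, first inversion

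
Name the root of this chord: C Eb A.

A

C, Eb, A are the tones of an A diminished triad (A–C–Eb), making A the root.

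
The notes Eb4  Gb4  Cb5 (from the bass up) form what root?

Cb

Eb, Gb, Cb are the tones of a Cb major triad (Cb–Eb–Gb), making Cb the root.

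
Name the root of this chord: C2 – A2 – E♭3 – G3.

Reordering C, A, Eb, G into stacked thirds gives A–C–Eb–G; the bottom of that stack, A, is the root.

A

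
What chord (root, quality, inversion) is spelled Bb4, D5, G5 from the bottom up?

Reducing to letter names: Bb, D, G. These stack in thirds as G–Bb–D — a G minor triad.
Bb is the third of G minor; third in the bass means first inversion (figured bass 6).

G minor, first inversion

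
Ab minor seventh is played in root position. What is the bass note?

Ab

In root position the root is lowest. For Ab minor seventh (Ab–Cb–Eb–Gb) that is Ab.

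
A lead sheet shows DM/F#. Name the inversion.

first inversion

DM/F# means D major with F# in the bass. F# is the third of D major (D–F#–A), so this is first inversion.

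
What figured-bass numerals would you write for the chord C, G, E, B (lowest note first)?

The notes C, G, E, B stack in thirds as C–E–G–B — a C major seventh chord. The bass C is the root, so this is root position: figured 7.

7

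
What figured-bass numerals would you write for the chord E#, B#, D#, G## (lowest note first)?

The notes E#, B#, D#, G## stack in thirds as E#–G##–B#–D# — an E# dominant seventh chord. The bass E# is the root, so this is root position: figured 7.

7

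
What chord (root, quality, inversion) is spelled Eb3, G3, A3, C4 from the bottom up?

A half-diminished seventh, second inversion

Reducing to letter names: Eb, G, A, C. These stack in thirds as A–C–Eb–G — an A half-diminished seventh chord.
With the fifth (Eb) in the bass, the chord is in second inversion (figured bass 4/3).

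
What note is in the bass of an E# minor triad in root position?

The root of E# minor (E#–G#–B#) is E#; that is the bass in root position.

E#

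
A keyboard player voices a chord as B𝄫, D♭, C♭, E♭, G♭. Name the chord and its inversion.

The pitch classes Bbb, Db, Cb, Eb, Gb arrange in thirds as Cb–Eb–Gb–Bbb–Db: a Cb dominant ninth chord.
Bbb is the seventh of Cb dominant ninth; seventh in the bass means third inversion.

Cb dominant ninth, third inversion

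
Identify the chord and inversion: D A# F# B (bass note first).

B minor-major seventh, first inversion

The distinct note names are D, A#, F#, B. Stacked in thirds they read B–D–F#–A#, which is a minor-major seventh chord on B.
With the third (D) in the bass, the chord is in first inversion (figured bass 6/5).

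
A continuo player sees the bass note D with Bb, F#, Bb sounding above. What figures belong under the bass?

6

The notes D, Bb, F# stack in thirds as Bb–D–F# — a Bb augmented triad. The bass D is the third, so this is first inversion: figured 6.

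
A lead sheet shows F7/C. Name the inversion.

second inversion

F7/C means F dominant seventh with C in the bass. C is the fifth of F dominant seventh (F–A–C–Eb), so this is second inversion.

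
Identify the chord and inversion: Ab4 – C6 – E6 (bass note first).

Reducing to letter names: Ab, C, E. These stack in thirds as Ab–C–E — an Ab augmented triad.
With the root (Ab) in the bass, the chord is in root position (figured bass 5/3).

Ab augmented, root position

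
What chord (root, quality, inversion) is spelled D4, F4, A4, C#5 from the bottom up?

Reducing to letter names: D, F, A, C#. These stack in thirds as D–F–A–C# — a D minor-major seventh chord.
The lowest note is D, the root of the chord, so this is root position (figured bass 7).

D minor-major seventh, root position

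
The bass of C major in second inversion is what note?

C major is C–E–G. Second inversion places the fifth in the bass: G.

G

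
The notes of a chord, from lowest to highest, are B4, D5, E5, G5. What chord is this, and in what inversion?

The distinct note names are B, D, E, G. Stacked in thirds they read E–G–B–D, which is a minor seventh chord on E.
The lowest note is B, the fifth of the chord, so this is second inversion (figured bass 4/3).

E minor seventh, second inversion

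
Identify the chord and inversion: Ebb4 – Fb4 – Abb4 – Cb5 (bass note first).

Fb minor seventh, third inversion

Reducing to letter names: Ebb, Fb, Abb, Cb. These stack in thirds as Fb–Abb–Cb–Ebb — an Fb minor seventh chord.
With the seventh (Ebb) in the bass, the chord is in third inversion (figured bass 4/2).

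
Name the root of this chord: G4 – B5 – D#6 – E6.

E

G, B, D#, E are the tones of an E minor-major seventh chord (E–G–B–D#), making E the root.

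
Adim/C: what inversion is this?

first inversion

Adim/C means A diminished with C in the bass. C is the third of A diminished (A–C–Eb), so this is first inversion.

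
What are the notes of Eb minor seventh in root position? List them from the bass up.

Eb minor seventh is Eb–Gb–Bb–Db. Root position puts the root (Eb) in the bass, with the remaining tones above: Eb, Gb, Bb, Db.

Eb, Gb, Bb, Db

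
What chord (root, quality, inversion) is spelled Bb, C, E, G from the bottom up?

The distinct note names are Bb, C, E, G. Stacked in thirds they read C–E–G–Bb, which is a dominant seventh chord on C.
With the seventh (Bb) in the bass, the chord is in third inversion (figured bass 4/2).

C dominant seventh, third inversion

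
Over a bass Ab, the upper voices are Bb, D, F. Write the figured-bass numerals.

The notes Ab, Bb, D, F stack in thirds as Bb–D–F–Ab — a Bb dominant seventh chord. The bass Ab is the seventh, so this is third inversion: figured 4/2.

4/2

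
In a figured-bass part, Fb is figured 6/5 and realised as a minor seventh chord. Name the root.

The figures 6/5 mean the third of the chord is in the bass. If Fb is the third of a minor seventh chord, the root is Db (chord tones Db–Fb–Ab–Cb).

Db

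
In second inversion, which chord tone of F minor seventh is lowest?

C

F minor seventh is F–Ab–C–Eb. Second inversion places the fifth in the bass: C.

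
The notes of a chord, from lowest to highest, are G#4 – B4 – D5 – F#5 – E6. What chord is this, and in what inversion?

The distinct note names are G#, B, D, F#, E. Stacked in thirds they read E–G#–B–D–F#, which is a dominant ninth chord on E.
With the third (G#) in the bass, the chord is in first inversion.

E dominant ninth, first inversion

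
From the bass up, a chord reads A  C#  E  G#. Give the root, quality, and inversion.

A major seventh, root position

The pitch classes A, C#, E, G# arrange in thirds as A–C#–E–G#: an A major seventh chord.
The lowest note is A, the root of the chord, so this is root position (figured bass 7).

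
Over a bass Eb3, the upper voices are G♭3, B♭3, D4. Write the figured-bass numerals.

The notes Eb, Gb, Bb, D stack in thirds as Eb–Gb–Bb–D — an Eb minor-major seventh chord. The bass Eb is the root, so this is root position: figured 7.

7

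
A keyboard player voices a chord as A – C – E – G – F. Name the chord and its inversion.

F major ninth, first inversion

The pitch classes A, C, E, G, F arrange in thirds as F–A–C–E–G: an F major ninth chord.
A is the third of F major ninth; third in the bass means first inversion.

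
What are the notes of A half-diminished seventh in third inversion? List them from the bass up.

G, A, C, Eb

A half-diminished seventh is A–C–Eb–G. Third inversion puts the seventh (G) in the bass, with the remaining tones above: G, A, C, Eb.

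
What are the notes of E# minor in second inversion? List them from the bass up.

B#, E#, G#

E# minor is E#–G#–B#. Second inversion puts the fifth (B#) in the bass, with the remaining tones above: B#, E#, G#.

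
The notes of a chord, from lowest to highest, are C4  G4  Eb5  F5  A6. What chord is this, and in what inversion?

The pitch classes C, G, Eb, F, A arrange in thirds as F–A–C–Eb–G: an F dominant ninth chord.
With the fifth (C) in the bass, the chord is in second inversion.

F dominant ninth, second inversion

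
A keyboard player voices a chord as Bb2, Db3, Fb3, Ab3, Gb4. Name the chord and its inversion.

Gb dominant ninth, first inversion

The distinct note names are Bb, Db, Fb, Ab, Gb. Stacked in thirds they read Gb–Bb–Db–Fb–Ab, which is a dominant ninth chord on Gb.
Bb is the third of Gb dominant ninth; third in the bass means first inversion.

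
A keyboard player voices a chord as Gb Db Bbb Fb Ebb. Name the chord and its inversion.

Ebb major ninth, first inversion

The distinct note names are Gb, Db, Bbb, Fb, Ebb. Stacked in thirds they read Ebb–Gb–Bbb–Db–Fb, which is a major ninth chord on Ebb.
The lowest note is Gb, the third of the chord, so this is first inversion.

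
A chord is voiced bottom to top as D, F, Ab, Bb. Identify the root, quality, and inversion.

Reducing to letter names: D, F, Ab, Bb. These stack in thirds as Bb–D–F–Ab — a Bb dominant seventh chord.
The lowest note is D, the third of the chord, so this is first inversion (figured bass 6/5).

Bb dominant seventh, first inversion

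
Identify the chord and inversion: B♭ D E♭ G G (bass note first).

Reducing to letter names: Bb, D, Eb, G. These stack in thirds as Eb–G–Bb–D — an Eb major seventh chord.
The lowest note is Bb, the fifth of the chord, so this is second inversion (figured bass 4/3).

Eb major seventh, second inversion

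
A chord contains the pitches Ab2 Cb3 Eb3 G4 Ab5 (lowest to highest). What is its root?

Ab

The distinct letter names are Ab, Cb, Eb, G. Arranged as a stack of thirds they read Ab–Cb–Eb–G, so Ab is the root (an Ab minor-major seventh chord).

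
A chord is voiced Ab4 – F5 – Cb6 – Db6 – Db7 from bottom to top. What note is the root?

Db

Ab, F, Cb, Db are the tones of a Db dominant seventh chord (Db–F–Ab–Cb), making Db the root.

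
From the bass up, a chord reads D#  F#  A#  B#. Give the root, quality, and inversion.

The distinct note names are D#, F#, A#, B#. Stacked in thirds they read B#–D#–F#–A#, which is a half-diminished seventh chord on B#.
With the third (D#) in the bass, the chord is in first inversion (figured bass 6/5).

B# half-diminished seventh, first inversion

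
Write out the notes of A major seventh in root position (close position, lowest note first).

A, C#, E, G#

A major seventh is A–C#–E–G#. Root position puts the root (A) in the bass, with the remaining tones above: A, C#, E, G#.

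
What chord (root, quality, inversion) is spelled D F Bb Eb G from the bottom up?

Eb major ninth, third inversion

The distinct note names are D, F, Bb, Eb, G. Stacked in thirds they read Eb–G–Bb–D–F, which is a major ninth chord on Eb.
D is the seventh of Eb major ninth; seventh in the bass means third inversion.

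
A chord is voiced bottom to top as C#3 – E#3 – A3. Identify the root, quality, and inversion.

A augmented, first inversion

Reducing to letter names: C#, E#, A. These stack in thirds as A–C#–E# — an A augmented triad.
With the third (C#) in the bass, the chord is in first inversion (figured bass 6).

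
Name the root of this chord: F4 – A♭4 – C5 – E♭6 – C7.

The distinct letter names are F, Ab, C, Eb. Arranged as a stack of thirds they read F–Ab–C–Eb, so F is the root (an F minor seventh chord).

F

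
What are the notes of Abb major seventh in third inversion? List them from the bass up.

The chord tones are Abb–Cb–Ebb–Gb. With the seventh (Gb) lowest for third inversion: Gb, Abb, Cb, Ebb.

Gb, Abb, Cb, Ebb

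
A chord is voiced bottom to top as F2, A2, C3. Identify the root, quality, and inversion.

F major, root position

Reducing to letter names: F, A, C. These stack in thirds as F–A–C — an F major triad.
The lowest note is F, the root of the chord, so this is root position (figured bass 5/3).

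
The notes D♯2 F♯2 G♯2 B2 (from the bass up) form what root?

G#

The distinct letter names are D#, F#, G#, B. Arranged as a stack of thirds they read G#–B–D#–F#, so G# is the root (a G# minor seventh chord).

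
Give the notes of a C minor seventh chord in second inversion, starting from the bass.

C minor seventh is C–Eb–G–Bb. Second inversion puts the fifth (G) in the bass, with the remaining tones above: G, Bb, C, Eb.

G, Bb, C, Eb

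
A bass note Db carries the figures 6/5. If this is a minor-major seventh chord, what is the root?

Bb

The figures 6/5 mean the third of the chord is in the bass. If Db is the third of a minor-major seventh chord, the root is Bb (chord tones Bb–Db–F–A).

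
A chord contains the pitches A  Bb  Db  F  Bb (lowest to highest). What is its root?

Bb

The distinct letter names are A, Bb, Db, F. Arranged as a stack of thirds they read Bb–Db–F–A, so Bb is the root (a Bb minor-major seventh chord).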